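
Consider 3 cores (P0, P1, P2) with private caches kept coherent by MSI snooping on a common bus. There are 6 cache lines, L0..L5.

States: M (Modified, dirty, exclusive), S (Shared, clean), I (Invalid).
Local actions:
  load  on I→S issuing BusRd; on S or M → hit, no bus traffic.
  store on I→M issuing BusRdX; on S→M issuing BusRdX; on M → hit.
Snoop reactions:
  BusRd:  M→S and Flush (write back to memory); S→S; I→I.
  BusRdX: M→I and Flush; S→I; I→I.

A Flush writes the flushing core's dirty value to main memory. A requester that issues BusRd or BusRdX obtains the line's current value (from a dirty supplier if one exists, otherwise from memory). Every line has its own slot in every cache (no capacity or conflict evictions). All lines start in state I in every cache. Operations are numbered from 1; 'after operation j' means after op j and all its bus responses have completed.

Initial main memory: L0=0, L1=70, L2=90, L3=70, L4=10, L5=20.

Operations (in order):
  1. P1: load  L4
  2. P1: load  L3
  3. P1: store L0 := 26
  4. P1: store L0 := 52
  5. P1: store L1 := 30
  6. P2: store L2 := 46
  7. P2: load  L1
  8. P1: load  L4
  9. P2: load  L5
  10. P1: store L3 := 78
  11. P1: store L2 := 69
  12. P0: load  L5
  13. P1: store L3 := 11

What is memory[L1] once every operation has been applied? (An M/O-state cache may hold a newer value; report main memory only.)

memory[L1] = 30

  op1 P1: load  L4 → I/S/I on L4; bus BusRd; mem=10
  op2 P1: load  L3 → I/S/I on L3; bus BusRd; mem=70
  op3 P1: store L0 := 26 → I/M/I on L0; bus BusRdX; mem=0
  op4 P1: store L0 := 52 → I/M/I on L0; bus (none); mem=0
  op5 P1: store L1 := 30 → I/M/I on L1; bus BusRdX; mem=70
  op6 P2: store L2 := 46 → I/I/M on L2; bus BusRdX; mem=90
  op7 P2: load  L1 → I/S/S on L1; bus BusRd Flush; mem=30
  op8 P1: load  L4 → I/S/I on L4; bus (none); mem=10
  op9 P2: load  L5 → I/I/S on L5; bus BusRd; mem=20
  op10 P1: store L3 := 78 → I/M/I on L3; bus BusRdX; mem=70
  op11 P1: store L2 := 69 → I/M/I on L2; bus BusRdX Flush; mem=46
  op12 P0: load  L5 → S/I/S on L5; bus BusRd; mem=20
  op13 P1: store L3 := 11 → I/M/I on L3; bus (none); mem=70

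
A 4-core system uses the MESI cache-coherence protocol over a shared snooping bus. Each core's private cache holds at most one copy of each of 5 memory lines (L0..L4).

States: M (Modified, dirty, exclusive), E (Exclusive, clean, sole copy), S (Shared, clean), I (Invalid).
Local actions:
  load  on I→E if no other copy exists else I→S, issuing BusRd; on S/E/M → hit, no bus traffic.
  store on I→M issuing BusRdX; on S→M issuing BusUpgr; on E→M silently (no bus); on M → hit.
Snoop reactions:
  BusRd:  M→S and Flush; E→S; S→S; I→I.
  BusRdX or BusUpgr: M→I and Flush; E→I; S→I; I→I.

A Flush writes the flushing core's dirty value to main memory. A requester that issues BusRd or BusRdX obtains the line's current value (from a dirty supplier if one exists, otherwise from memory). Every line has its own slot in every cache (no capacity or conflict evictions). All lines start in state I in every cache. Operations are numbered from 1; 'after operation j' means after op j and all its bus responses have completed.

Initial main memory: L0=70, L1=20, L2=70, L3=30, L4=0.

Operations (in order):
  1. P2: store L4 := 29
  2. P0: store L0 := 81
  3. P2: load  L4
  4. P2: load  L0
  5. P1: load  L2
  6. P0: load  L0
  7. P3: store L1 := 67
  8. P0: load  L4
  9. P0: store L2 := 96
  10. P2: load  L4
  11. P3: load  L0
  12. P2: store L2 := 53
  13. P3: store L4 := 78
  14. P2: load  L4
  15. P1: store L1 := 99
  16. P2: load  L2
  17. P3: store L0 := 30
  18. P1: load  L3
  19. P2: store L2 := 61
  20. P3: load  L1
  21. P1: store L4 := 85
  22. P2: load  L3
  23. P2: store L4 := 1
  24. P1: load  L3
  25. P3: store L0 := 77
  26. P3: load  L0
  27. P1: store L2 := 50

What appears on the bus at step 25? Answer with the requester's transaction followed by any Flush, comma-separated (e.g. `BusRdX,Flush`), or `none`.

  op1 P2: store L4 := 29 → I/I/M/I on L4; bus BusRdX; mem=0
  op2 P0: store L0 := 81 → M/I/I/I on L0; bus BusRdX; mem=70
  op3 P2: load  L4 → I/I/M/I on L4; bus (none); mem=0
  op4 P2: load  L0 → S/I/S/I on L0; bus BusRd Flush; mem=81
  op5 P1: load  L2 → I/E/I/I on L2; bus BusRd; mem=70
  op6 P0: load  L0 → S/I/S/I on L0; bus (none); mem=81
  op7 P3: store L1 := 67 → I/I/I/M on L1; bus BusRdX; mem=20
  op8 P0: load  L4 → S/I/S/I on L4; bus BusRd Flush; mem=29
  op9 P0: store L2 := 96 → M/I/I/I on L2; bus BusRdX; mem=70
  op10 P2: load  L4 → S/I/S/I on L4; bus (none); mem=29
  op11 P3: load  L0 → S/I/S/S on L0; bus BusRd; mem=81
  op12 P2: store L2 := 53 → I/I/M/I on L2; bus BusRdX Flush; mem=96
  op13 P3: store L4 := 78 → I/I/I/M on L4; bus BusRdX; mem=29
  op14 P2: load  L4 → I/I/S/S on L4; bus BusRd Flush; mem=78
  op15 P1: store L1 := 99 → I/M/I/I on L1; bus BusRdX Flush; mem=67
  op16 P2: load  L2 → I/I/M/I on L2; bus (none); mem=96
  op17 P3: store L0 := 30 → I/I/I/M on L0; bus BusUpgr; mem=81
  op18 P1: load  L3 → I/E/I/I on L3; bus BusRd; mem=30
  op19 P2: store L2 := 61 → I/I/M/I on L2; bus (none); mem=96
  op20 P3: load  L1 → I/S/I/S on L1; bus BusRd Flush; mem=99
  op21 P1: store L4 := 85 → I/M/I/I on L4; bus BusRdX; mem=78
  op22 P2: load  L3 → I/S/S/I on L3; bus BusRd; mem=30
  op23 P2: store L4 := 1 → I/I/M/I on L4; bus BusRdX Flush; mem=85
  op24 P1: load  L3 → I/S/S/I on L3; bus (none); mem=30
  op25 P3: store L0 := 77 → I/I/I/M on L0; bus (none); mem=81
  op26 P3: load  L0 → I/I/I/M on L0; bus (none); mem=81
  op27 P1: store L2 := 50 → I/M/I/I on L2; bus BusRdX Flush; mem=61

bus = none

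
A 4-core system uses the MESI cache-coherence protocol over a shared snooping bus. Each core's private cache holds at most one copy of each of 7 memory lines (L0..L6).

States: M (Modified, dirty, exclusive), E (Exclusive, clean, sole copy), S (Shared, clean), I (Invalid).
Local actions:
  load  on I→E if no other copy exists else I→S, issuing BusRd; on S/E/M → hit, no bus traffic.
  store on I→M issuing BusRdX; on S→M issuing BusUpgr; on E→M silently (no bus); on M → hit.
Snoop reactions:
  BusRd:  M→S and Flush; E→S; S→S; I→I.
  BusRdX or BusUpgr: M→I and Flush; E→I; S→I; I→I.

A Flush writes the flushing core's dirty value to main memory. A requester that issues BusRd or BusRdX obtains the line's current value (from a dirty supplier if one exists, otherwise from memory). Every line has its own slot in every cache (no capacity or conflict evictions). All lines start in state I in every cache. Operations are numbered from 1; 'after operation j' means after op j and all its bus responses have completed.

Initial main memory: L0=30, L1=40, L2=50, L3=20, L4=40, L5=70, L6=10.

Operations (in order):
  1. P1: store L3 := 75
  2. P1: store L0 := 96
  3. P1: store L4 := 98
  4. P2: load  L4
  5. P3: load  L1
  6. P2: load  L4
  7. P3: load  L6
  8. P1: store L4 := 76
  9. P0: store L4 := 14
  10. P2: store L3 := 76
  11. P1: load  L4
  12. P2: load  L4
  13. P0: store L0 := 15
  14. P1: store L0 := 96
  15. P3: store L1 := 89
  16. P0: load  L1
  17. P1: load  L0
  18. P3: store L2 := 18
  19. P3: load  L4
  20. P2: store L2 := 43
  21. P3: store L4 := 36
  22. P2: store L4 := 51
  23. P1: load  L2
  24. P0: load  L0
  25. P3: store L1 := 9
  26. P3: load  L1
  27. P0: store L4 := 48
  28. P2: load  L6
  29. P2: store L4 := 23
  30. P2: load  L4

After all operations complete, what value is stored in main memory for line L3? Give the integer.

1. P1: store L3 := 75  bus=[BusRdX]  L3: P0=I P1=M P2=I P3=I  mem[L3]=20
2. P1: store L0 := 96  bus=[BusRdX]  L0: P0=I P1=M P2=I P3=I  mem[L0]=30
3. P1: store L4 := 98  bus=[BusRdX]  L4: P0=I P1=M P2=I P3=I  mem[L4]=40
4. P2: load  L4  bus=[BusRd,Flush]  L4: P0=I P1=S P2=S P3=I  mem[L4]=98
5. P3: load  L1  bus=[BusRd]  L1: P0=I P1=I P2=I P3=E  mem[L1]=40
6. P2: load  L4  bus=[-]  L4: P0=I P1=S P2=S P3=I  mem[L4]=98
7. P3: load  L6  bus=[BusRd]  L6: P0=I P1=I P2=I P3=E  mem[L6]=10
8. P1: store L4 := 76  bus=[BusUpgr]  L4: P0=I P1=M P2=I P3=I  mem[L4]=98
9. P0: store L4 := 14  bus=[BusRdX,Flush]  L4: P0=M P1=I P2=I P3=I  mem[L4]=76
10. P2: store L3 := 76  bus=[BusRdX,Flush]  L3: P0=I P1=I P2=M P3=I  mem[L3]=75
11. P1: load  L4  bus=[BusRd,Flush]  L4: P0=S P1=S P2=I P3=I  mem[L4]=14
12. P2: load  L4  bus=[BusRd]  L4: P0=S P1=S P2=S P3=I  mem[L4]=14
13. P0: store L0 := 15  bus=[BusRdX,Flush]  L0: P0=M P1=I P2=I P3=I  mem[L0]=96
14. P1: store L0 := 96  bus=[BusRdX,Flush]  L0: P0=I P1=M P2=I P3=I  mem[L0]=15
15. P3: store L1 := 89  bus=[-]  L1: P0=I P1=I P2=I P3=M  mem[L1]=40
16. P0: load  L1  bus=[BusRd,Flush]  L1: P0=S P1=I P2=I P3=S  mem[L1]=89
17. P1: load  L0  bus=[-]  L0: P0=I P1=M P2=I P3=I  mem[L0]=15
18. P3: store L2 := 18  bus=[BusRdX]  L2: P0=I P1=I P2=I P3=M  mem[L2]=50
19. P3: load  L4  bus=[BusRd]  L4: P0=S P1=S P2=S P3=S  mem[L4]=14
20. P2: store L2 := 43  bus=[BusRdX,Flush]  L2: P0=I P1=I P2=M P3=I  mem[L2]=18
21. P3: store L4 := 36  bus=[BusUpgr]  L4: P0=I P1=I P2=I P3=M  mem[L4]=14
22. P2: store L4 := 51  bus=[BusRdX,Flush]  L4: P0=I P1=I P2=M P3=I  mem[L4]=36
23. P1: load  L2  bus=[BusRd,Flush]  L2: P0=I P1=S P2=S P3=I  mem[L2]=43
24. P0: load  L0  bus=[BusRd,Flush]  L0: P0=S P1=S P2=I P3=I  mem[L0]=96
25. P3: store L1 := 9  bus=[BusUpgr]  L1: P0=I P1=I P2=I P3=M  mem[L1]=89
26. P3: load  L1  bus=[-]  L1: P0=I P1=I P2=I P3=M  mem[L1]=89
27. P0: store L4 := 48  bus=[BusRdX,Flush]  L4: P0=M P1=I P2=I P3=I  mem[L4]=51
28. P2: load  L6  bus=[BusRd]  L6: P0=I P1=I P2=S P3=S  mem[L6]=10
29. P2: store L4 := 23  bus=[BusRdX,Flush]  L4: P0=I P1=I P2=M P3=I  mem[L4]=48
30. P2: load  L4  bus=[-]  L4: P0=I P1=I P2=M P3=I  mem[L4]=48

memory[L3] = 75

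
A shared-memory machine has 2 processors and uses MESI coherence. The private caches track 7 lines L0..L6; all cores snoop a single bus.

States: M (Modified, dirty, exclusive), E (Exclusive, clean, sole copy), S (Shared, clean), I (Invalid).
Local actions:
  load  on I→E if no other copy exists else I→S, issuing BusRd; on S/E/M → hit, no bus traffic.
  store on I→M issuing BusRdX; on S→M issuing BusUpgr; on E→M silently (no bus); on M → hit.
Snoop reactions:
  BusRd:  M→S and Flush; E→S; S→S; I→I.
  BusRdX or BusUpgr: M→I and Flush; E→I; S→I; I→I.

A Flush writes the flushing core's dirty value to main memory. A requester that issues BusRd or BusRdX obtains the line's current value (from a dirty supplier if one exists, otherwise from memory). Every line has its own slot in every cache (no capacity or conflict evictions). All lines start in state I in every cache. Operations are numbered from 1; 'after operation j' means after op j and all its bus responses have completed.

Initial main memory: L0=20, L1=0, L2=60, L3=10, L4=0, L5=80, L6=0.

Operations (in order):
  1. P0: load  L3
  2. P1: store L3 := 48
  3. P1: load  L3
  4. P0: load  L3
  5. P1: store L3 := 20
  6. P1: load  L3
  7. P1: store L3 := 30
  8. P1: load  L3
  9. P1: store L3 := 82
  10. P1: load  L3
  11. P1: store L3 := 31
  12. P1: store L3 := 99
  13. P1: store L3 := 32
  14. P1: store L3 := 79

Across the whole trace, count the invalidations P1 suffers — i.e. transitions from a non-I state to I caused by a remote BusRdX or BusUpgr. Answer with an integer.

invalidations = 0

1. P0: load  L3  bus=[BusRd]  L3: P0=E P1=I  mem[L3]=10
2. P1: store L3 := 48  bus=[BusRdX]  L3: P0=I P1=M  mem[L3]=10
3. P1: load  L3  bus=[-]  L3: P0=I P1=M  mem[L3]=10
4. P0: load  L3  bus=[BusRd,Flush]  L3: P0=S P1=S  mem[L3]=48
5. P1: store L3 := 20  bus=[BusUpgr]  L3: P0=I P1=M  mem[L3]=48
6. P1: load  L3  bus=[-]  L3: P0=I P1=M  mem[L3]=48
7. P1: store L3 := 30  bus=[-]  L3: P0=I P1=M  mem[L3]=48
8. P1: load  L3  bus=[-]  L3: P0=I P1=M  mem[L3]=48
9. P1: store L3 := 82  bus=[-]  L3: P0=I P1=M  mem[L3]=48
10. P1: load  L3  bus=[-]  L3: P0=I P1=M  mem[L3]=48
11. P1: store L3 := 31  bus=[-]  L3: P0=I P1=M  mem[L3]=48
12. P1: store L3 := 99  bus=[-]  L3: P0=I P1=M  mem[L3]=48
13. P1: store L3 := 32  bus=[-]  L3: P0=I P1=M  mem[L3]=48
14. P1: store L3 := 79  bus=[-]  L3: P0=I P1=M  mem[L3]=48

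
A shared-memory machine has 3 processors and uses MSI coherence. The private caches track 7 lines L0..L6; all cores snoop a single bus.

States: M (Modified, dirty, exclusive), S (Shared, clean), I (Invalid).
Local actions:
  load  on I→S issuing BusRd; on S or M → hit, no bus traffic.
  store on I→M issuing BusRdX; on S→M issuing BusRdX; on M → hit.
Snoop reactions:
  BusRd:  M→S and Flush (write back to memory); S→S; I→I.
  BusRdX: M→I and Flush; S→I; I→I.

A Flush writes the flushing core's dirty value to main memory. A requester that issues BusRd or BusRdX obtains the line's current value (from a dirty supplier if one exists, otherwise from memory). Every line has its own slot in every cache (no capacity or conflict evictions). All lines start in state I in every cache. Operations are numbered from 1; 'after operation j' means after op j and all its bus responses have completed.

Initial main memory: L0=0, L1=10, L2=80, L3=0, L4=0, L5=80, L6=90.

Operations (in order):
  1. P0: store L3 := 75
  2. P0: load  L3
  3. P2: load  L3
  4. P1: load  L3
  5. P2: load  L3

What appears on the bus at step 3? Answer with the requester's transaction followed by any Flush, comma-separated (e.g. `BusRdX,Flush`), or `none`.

[1] P0: store L3 := 75 | P0:M(75), P1:I, P2:I | bus: BusRdX
[2] P0: load  L3 | P0:M(75), P1:I, P2:I | bus: none
[3] P2: load  L3 | P0:S(75), P1:I, P2:S(75) | bus: BusRd,Flush
[4] P1: load  L3 | P0:S(75), P1:S(75), P2:S(75) | bus: BusRd
[5] P2: load  L3 | P0:S(75), P1:S(75), P2:S(75) | bus: none

bus = BusRd,Flush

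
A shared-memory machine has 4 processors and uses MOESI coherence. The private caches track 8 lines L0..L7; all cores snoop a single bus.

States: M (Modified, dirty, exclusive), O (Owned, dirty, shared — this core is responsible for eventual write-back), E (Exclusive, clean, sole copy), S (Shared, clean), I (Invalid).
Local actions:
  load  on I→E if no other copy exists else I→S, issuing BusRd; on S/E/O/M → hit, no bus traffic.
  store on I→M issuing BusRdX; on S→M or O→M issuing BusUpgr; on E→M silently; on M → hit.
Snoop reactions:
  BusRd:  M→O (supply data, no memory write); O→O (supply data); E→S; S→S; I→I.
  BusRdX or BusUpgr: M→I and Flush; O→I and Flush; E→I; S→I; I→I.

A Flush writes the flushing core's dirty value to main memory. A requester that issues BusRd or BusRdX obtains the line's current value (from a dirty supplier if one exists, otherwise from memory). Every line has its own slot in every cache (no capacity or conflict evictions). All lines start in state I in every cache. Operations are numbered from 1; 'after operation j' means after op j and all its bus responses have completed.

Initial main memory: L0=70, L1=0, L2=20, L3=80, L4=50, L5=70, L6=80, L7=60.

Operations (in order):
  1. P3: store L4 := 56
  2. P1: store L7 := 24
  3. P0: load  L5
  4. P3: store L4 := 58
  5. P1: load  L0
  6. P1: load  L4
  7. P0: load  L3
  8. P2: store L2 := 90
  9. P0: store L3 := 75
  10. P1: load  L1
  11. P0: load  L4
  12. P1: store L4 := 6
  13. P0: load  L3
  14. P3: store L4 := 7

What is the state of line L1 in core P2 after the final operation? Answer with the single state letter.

state = I

step 1: P3: store L4 := 56  ⟶  IIIM  (L4)  txn=BusRdX  M[L4]=50
step 2: P1: store L7 := 24  ⟶  IMII  (L7)  txn=BusRdX  M[L7]=60
step 3: P0: load  L5  ⟶  EIII  (L5)  txn=BusRd  M[L5]=70
step 4: P3: store L4 := 58  ⟶  IIIM  (L4)  txn=∅  M[L4]=50
step 5: P1: load  L0  ⟶  IEII  (L0)  txn=BusRd  M[L0]=70
step 6: P1: load  L4  ⟶  ISIO  (L4)  txn=BusRd  M[L4]=50
step 7: P0: load  L3  ⟶  EIII  (L3)  txn=BusRd  M[L3]=80
step 8: P2: store L2 := 90  ⟶  IIMI  (L2)  txn=BusRdX  M[L2]=20
step 9: P0: store L3 := 75  ⟶  MIII  (L3)  txn=∅  M[L3]=80
step 10: P1: load  L1  ⟶  IEII  (L1)  txn=BusRd  M[L1]=0
step 11: P0: load  L4  ⟶  SSIO  (L4)  txn=BusRd  M[L4]=50
step 12: P1: store L4 := 6  ⟶  IMII  (L4)  txn=BusUpgr+Flush  M[L4]=58
step 13: P0: load  L3  ⟶  MIII  (L3)  txn=∅  M[L3]=80
step 14: P3: store L4 := 7  ⟶  IIIM  (L4)  txn=BusRdX+Flush  M[L4]=6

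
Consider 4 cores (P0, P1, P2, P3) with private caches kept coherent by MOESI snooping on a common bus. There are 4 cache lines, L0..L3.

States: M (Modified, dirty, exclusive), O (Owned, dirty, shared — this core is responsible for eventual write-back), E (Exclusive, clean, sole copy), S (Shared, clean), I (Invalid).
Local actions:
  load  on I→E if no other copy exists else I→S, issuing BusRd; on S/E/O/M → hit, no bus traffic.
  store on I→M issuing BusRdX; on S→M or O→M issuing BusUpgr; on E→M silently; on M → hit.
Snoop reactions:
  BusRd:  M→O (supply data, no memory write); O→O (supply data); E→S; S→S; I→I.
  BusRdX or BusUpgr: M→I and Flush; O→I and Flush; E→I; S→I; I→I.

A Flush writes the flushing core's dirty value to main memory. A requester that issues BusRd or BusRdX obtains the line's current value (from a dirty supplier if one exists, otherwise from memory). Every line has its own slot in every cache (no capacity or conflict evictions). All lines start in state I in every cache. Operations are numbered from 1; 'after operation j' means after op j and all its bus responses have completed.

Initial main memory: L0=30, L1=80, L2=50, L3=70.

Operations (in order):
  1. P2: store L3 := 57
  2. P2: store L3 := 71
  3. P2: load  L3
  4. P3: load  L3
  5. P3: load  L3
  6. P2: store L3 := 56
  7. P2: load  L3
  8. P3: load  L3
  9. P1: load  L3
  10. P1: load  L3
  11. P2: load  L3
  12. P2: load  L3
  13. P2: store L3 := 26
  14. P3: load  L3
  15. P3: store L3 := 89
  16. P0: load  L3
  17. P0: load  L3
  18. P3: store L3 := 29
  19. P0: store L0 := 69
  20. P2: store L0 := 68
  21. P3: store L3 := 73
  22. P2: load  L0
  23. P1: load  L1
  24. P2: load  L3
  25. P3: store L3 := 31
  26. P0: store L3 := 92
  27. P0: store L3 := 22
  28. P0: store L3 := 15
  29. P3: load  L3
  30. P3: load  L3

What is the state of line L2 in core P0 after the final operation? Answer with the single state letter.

1. P2: store L3 := 57  bus=[BusRdX]  L3: P0=I P1=I P2=M P3=I  mem[L3]=70
2. P2: store L3 := 71  bus=[-]  L3: P0=I P1=I P2=M P3=I  mem[L3]=70
3. P2: load  L3  bus=[-]  L3: P0=I P1=I P2=M P3=I  mem[L3]=70
4. P3: load  L3  bus=[BusRd]  L3: P0=I P1=I P2=O P3=S  mem[L3]=70
5. P3: load  L3  bus=[-]  L3: P0=I P1=I P2=O P3=S  mem[L3]=70
6. P2: store L3 := 56  bus=[BusUpgr]  L3: P0=I P1=I P2=M P3=I  mem[L3]=70
7. P2: load  L3  bus=[-]  L3: P0=I P1=I P2=M P3=I  mem[L3]=70
8. P3: load  L3  bus=[BusRd]  L3: P0=I P1=I P2=O P3=S  mem[L3]=70
9. P1: load  L3  bus=[BusRd]  L3: P0=I P1=S P2=O P3=S  mem[L3]=70
10. P1: load  L3  bus=[-]  L3: P0=I P1=S P2=O P3=S  mem[L3]=70
11. P2: load  L3  bus=[-]  L3: P0=I P1=S P2=O P3=S  mem[L3]=70
12. P2: load  L3  bus=[-]  L3: P0=I P1=S P2=O P3=S  mem[L3]=70
13. P2: store L3 := 26  bus=[BusUpgr]  L3: P0=I P1=I P2=M P3=I  mem[L3]=70
14. P3: load  L3  bus=[BusRd]  L3: P0=I P1=I P2=O P3=S  mem[L3]=70
15. P3: store L3 := 89  bus=[BusUpgr,Flush]  L3: P0=I P1=I P2=I P3=M  mem[L3]=26
16. P0: load  L3  bus=[BusRd]  L3: P0=S P1=I P2=I P3=O  mem[L3]=26
17. P0: load  L3  bus=[-]  L3: P0=S P1=I P2=I P3=O  mem[L3]=26
18. P3: store L3 := 29  bus=[BusUpgr]  L3: P0=I P1=I P2=I P3=M  mem[L3]=26
19. P0: store L0 := 69  bus=[BusRdX]  L0: P0=M P1=I P2=I P3=I  mem[L0]=30
20. P2: store L0 := 68  bus=[BusRdX,Flush]  L0: P0=I P1=I P2=M P3=I  mem[L0]=69
21. P3: store L3 := 73  bus=[-]  L3: P0=I P1=I P2=I P3=M  mem[L3]=26
22. P2: load  L0  bus=[-]  L0: P0=I P1=I P2=M P3=I  mem[L0]=69
23. P1: load  L1  bus=[BusRd]  L1: P0=I P1=E P2=I P3=I  mem[L1]=80
24. P2: load  L3  bus=[BusRd]  L3: P0=I P1=I P2=S P3=O  mem[L3]=26
25. P3: store L3 := 31  bus=[BusUpgr]  L3: P0=I P1=I P2=I P3=M  mem[L3]=26
26. P0: store L3 := 92  bus=[BusRdX,Flush]  L3: P0=M P1=I P2=I P3=I  mem[L3]=31
27. P0: store L3 := 22  bus=[-]  L3: P0=M P1=I P2=I P3=I  mem[L3]=31
28. P0: store L3 := 15  bus=[-]  L3: P0=M P1=I P2=I P3=I  mem[L3]=31
29. P3: load  L3  bus=[BusRd]  L3: P0=O P1=I P2=I P3=S  mem[L3]=31
30. P3: load  L3  bus=[-]  L3: P0=O P1=I P2=I P3=S  mem[L3]=31

state = I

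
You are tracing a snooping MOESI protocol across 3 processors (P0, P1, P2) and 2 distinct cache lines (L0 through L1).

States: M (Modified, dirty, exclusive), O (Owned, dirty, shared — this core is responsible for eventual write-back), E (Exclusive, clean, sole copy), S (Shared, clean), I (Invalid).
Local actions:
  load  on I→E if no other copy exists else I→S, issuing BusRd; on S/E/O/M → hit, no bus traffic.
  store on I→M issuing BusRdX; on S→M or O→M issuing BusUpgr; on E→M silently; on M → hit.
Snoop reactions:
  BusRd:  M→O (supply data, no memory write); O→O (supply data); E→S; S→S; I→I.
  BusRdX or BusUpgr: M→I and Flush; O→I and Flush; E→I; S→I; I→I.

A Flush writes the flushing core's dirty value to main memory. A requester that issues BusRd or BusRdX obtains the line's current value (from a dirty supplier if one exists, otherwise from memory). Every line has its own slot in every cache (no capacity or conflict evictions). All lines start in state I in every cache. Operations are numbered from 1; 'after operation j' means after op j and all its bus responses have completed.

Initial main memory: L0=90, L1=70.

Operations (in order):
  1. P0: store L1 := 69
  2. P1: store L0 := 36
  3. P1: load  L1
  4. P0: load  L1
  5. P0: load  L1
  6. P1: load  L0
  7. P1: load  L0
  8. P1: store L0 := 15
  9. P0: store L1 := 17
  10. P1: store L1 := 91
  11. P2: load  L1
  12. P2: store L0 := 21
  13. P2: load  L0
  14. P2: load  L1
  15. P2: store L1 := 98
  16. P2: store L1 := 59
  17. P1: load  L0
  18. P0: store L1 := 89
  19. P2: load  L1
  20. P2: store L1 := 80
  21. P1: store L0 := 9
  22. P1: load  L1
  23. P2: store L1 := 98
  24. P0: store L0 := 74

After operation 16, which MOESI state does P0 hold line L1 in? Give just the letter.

state = I

step 1: P0: store L1 := 69  ⟶  MII  (L1)  txn=BusRdX  M[L1]=70
step 2: P1: store L0 := 36  ⟶  IMI  (L0)  txn=BusRdX  M[L0]=90
step 3: P1: load  L1  ⟶  OSI  (L1)  txn=BusRd  M[L1]=70
step 4: P0: load  L1  ⟶  OSI  (L1)  txn=∅  M[L1]=70
step 5: P0: load  L1  ⟶  OSI  (L1)  txn=∅  M[L1]=70
step 6: P1: load  L0  ⟶  IMI  (L0)  txn=∅  M[L0]=90
step 7: P1: load  L0  ⟶  IMI  (L0)  txn=∅  M[L0]=90
step 8: P1: store L0 := 15  ⟶  IMI  (L0)  txn=∅  M[L0]=90
step 9: P0: store L1 := 17  ⟶  MII  (L1)  txn=BusUpgr  M[L1]=70
step 10: P1: store L1 := 91  ⟶  IMI  (L1)  txn=BusRdX+Flush  M[L1]=17
step 11: P2: load  L1  ⟶  IOS  (L1)  txn=BusRd  M[L1]=17
step 12: P2: store L0 := 21  ⟶  IIM  (L0)  txn=BusRdX+Flush  M[L0]=15
step 13: P2: load  L0  ⟶  IIM  (L0)  txn=∅  M[L0]=15
step 14: P2: load  L1  ⟶  IOS  (L1)  txn=∅  M[L1]=17
step 15: P2: store L1 := 98  ⟶  IIM  (L1)  txn=BusUpgr+Flush  M[L1]=91
step 16: P2: store L1 := 59  ⟶  IIM  (L1)  txn=∅  M[L1]=91
step 17: P1: load  L0  ⟶  ISO  (L0)  txn=BusRd  M[L0]=15
step 18: P0: store L1 := 89  ⟶  MII  (L1)  txn=BusRdX+Flush  M[L1]=59
step 19: P2: load  L1  ⟶  OIS  (L1)  txn=BusRd  M[L1]=59
step 20: P2: store L1 := 80  ⟶  IIM  (L1)  txn=BusUpgr+Flush  M[L1]=89
step 21: P1: store L0 := 9  ⟶  IMI  (L0)  txn=BusUpgr+Flush  M[L0]=21
step 22: P1: load  L1  ⟶  ISO  (L1)  txn=BusRd  M[L1]=89
step 23: P2: store L1 := 98  ⟶  IIM  (L1)  txn=BusUpgr  M[L1]=89
step 24: P0: store L0 := 74  ⟶  MII  (L0)  txn=BusRdX+Flush  M[L0]=9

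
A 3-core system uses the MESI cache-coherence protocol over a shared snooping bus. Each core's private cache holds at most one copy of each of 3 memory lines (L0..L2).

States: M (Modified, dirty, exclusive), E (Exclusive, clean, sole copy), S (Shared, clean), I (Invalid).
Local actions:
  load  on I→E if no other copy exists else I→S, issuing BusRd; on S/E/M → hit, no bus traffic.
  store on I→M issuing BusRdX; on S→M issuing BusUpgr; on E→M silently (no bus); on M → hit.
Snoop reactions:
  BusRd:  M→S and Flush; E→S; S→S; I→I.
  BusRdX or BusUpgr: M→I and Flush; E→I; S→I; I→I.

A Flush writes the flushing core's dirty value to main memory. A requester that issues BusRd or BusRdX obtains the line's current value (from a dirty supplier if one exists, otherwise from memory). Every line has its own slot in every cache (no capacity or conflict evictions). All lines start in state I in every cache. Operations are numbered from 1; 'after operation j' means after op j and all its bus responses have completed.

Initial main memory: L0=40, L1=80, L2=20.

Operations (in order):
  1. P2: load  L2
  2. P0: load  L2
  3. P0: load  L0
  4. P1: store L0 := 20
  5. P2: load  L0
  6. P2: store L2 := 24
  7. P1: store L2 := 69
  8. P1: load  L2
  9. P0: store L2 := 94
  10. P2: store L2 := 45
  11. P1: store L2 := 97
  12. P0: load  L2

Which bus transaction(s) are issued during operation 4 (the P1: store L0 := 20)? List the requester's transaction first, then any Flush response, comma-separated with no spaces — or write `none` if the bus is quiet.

bus = BusRdX

step 1: P2: load  L2  ⟶  IIE  (L2)  txn=BusRd  M[L2]=20
step 2: P0: load  L2  ⟶  SIS  (L2)  txn=BusRd  M[L2]=20
step 3: P0: load  L0  ⟶  EII  (L0)  txn=BusRd  M[L0]=40
step 4: P1: store L0 := 20  ⟶  IMI  (L0)  txn=BusRdX  M[L0]=40
step 5: P2: load  L0  ⟶  ISS  (L0)  txn=BusRd+Flush  M[L0]=20
step 6: P2: store L2 := 24  ⟶  IIM  (L2)  txn=BusUpgr  M[L2]=20
step 7: P1: store L2 := 69  ⟶  IMI  (L2)  txn=BusRdX+Flush  M[L2]=24
step 8: P1: load  L2  ⟶  IMI  (L2)  txn=∅  M[L2]=24
step 9: P0: store L2 := 94  ⟶  MII  (L2)  txn=BusRdX+Flush  M[L2]=69
step 10: P2: store L2 := 45  ⟶  IIM  (L2)  txn=BusRdX+Flush  M[L2]=94
step 11: P1: store L2 := 97  ⟶  IMI  (L2)  txn=BusRdX+Flush  M[L2]=45
step 12: P0: load  L2  ⟶  SSI  (L2)  txn=BusRd+Flush  M[L2]=97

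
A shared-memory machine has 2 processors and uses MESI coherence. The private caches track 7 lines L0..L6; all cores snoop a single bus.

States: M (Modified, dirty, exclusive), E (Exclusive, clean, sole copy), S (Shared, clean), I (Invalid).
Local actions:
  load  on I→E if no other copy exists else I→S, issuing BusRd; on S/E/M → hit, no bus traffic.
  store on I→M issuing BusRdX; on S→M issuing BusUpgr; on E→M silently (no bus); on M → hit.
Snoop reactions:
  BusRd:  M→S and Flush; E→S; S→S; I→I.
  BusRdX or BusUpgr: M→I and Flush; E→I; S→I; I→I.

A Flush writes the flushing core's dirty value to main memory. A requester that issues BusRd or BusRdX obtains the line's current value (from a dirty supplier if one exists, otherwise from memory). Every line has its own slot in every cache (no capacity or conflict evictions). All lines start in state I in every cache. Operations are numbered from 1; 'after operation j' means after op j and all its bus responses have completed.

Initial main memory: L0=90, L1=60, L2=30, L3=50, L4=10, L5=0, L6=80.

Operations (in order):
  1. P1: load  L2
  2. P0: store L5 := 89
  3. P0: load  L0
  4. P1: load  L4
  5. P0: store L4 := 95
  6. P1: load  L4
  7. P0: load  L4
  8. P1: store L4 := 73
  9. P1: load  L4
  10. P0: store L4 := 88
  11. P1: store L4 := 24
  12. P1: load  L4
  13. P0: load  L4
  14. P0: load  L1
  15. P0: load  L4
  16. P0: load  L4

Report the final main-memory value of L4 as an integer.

[1] P1: load  L2 | P0:I, P1:E(30) | bus: BusRd
[2] P0: store L5 := 89 | P0:M(89), P1:I | bus: BusRdX
[3] P0: load  L0 | P0:E(90), P1:I | bus: BusRd
[4] P1: load  L4 | P0:I, P1:E(10) | bus: BusRd
[5] P0: store L4 := 95 | P0:M(95), P1:I | bus: BusRdX
[6] P1: load  L4 | P0:S(95), P1:S(95) | bus: BusRd,Flush
[7] P0: load  L4 | P0:S(95), P1:S(95) | bus: none
[8] P1: store L4 := 73 | P0:I, P1:M(73) | bus: BusUpgr
[9] P1: load  L4 | P0:I, P1:M(73) | bus: none
[10] P0: store L4 := 88 | P0:M(88), P1:I | bus: BusRdX,Flush
[11] P1: store L4 := 24 | P0:I, P1:M(24) | bus: BusRdX,Flush
[12] P1: load  L4 | P0:I, P1:M(24) | bus: none
[13] P0: load  L4 | P0:S(24), P1:S(24) | bus: BusRd,Flush
[14] P0: load  L1 | P0:E(60), P1:I | bus: BusRd
[15] P0: load  L4 | P0:S(24), P1:S(24) | bus: none
[16] P0: load  L4 | P0:S(24), P1:S(24) | bus: none

memory[L4] = 24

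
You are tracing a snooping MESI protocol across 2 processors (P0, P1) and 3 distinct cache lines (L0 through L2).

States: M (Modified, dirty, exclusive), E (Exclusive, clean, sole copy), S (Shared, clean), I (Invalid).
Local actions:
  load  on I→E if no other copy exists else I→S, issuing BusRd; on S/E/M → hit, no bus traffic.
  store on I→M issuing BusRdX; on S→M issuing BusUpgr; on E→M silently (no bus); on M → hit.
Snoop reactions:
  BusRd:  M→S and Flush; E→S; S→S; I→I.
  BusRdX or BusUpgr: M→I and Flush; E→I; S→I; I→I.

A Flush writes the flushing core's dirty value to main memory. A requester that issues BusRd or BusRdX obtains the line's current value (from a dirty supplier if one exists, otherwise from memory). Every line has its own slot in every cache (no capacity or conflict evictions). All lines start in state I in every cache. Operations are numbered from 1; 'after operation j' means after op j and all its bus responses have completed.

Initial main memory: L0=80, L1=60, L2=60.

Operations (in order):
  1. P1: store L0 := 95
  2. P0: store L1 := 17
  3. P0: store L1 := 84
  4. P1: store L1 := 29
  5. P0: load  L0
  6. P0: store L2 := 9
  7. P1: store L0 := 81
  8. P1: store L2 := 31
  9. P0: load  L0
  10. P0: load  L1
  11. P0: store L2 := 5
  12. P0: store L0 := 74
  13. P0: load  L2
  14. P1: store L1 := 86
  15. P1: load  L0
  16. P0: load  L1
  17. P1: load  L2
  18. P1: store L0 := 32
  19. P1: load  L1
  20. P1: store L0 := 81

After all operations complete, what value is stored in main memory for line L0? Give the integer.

[1] P1: store L0 := 95 | P0:I, P1:M(95) | bus: BusRdX
[2] P0: store L1 := 17 | P0:M(17), P1:I | bus: BusRdX
[3] P0: store L1 := 84 | P0:M(84), P1:I | bus: none
[4] P1: store L1 := 29 | P0:I, P1:M(29) | bus: BusRdX,Flush
[5] P0: load  L0 | P0:S(95), P1:S(95) | bus: BusRd,Flush
[6] P0: store L2 := 9 | P0:M(9), P1:I | bus: BusRdX
[7] P1: store L0 := 81 | P0:I, P1:M(81) | bus: BusUpgr
[8] P1: store L2 := 31 | P0:I, P1:M(31) | bus: BusRdX,Flush
[9] P0: load  L0 | P0:S(81), P1:S(81) | bus: BusRd,Flush
[10] P0: load  L1 | P0:S(29), P1:S(29) | bus: BusRd,Flush
[11] P0: store L2 := 5 | P0:M(5), P1:I | bus: BusRdX,Flush
[12] P0: store L0 := 74 | P0:M(74), P1:I | bus: BusUpgr
[13] P0: load  L2 | P0:M(5), P1:I | bus: none
[14] P1: store L1 := 86 | P0:I, P1:M(86) | bus: BusUpgr
[15] P1: load  L0 | P0:S(74), P1:S(74) | bus: BusRd,Flush
[16] P0: load  L1 | P0:S(86), P1:S(86) | bus: BusRd,Flush
[17] P1: load  L2 | P0:S(5), P1:S(5) | bus: BusRd,Flush
[18] P1: store L0 := 32 | P0:I, P1:M(32) | bus: BusUpgr
[19] P1: load  L1 | P0:S(86), P1:S(86) | bus: none
[20] P1: store L0 := 81 | P0:I, P1:M(81) | bus: none

memory[L0] = 74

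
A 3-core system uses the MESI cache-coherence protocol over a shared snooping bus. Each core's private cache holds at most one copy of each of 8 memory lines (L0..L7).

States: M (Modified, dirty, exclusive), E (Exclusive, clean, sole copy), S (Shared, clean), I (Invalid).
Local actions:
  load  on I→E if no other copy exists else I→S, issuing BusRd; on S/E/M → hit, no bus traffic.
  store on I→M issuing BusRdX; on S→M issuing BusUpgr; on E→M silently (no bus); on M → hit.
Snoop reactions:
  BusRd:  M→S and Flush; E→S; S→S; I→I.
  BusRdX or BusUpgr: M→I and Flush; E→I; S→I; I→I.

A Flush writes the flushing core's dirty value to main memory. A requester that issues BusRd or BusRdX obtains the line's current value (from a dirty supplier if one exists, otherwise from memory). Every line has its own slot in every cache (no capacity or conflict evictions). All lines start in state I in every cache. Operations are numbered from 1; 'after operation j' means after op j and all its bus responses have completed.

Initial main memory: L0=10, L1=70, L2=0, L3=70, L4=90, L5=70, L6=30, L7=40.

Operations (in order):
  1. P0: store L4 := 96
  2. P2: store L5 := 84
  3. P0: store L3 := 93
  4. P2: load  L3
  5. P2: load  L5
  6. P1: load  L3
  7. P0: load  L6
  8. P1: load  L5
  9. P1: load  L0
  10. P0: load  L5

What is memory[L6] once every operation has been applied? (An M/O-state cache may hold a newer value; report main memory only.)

memory[L6] = 30

1. P0: store L4 := 96  bus=[BusRdX]  L4: P0=M P1=I P2=I  mem[L4]=90
2. P2: store L5 := 84  bus=[BusRdX]  L5: P0=I P1=I P2=M  mem[L5]=70
3. P0: store L3 := 93  bus=[BusRdX]  L3: P0=M P1=I P2=I  mem[L3]=70
4. P2: load  L3  bus=[BusRd,Flush]  L3: P0=S P1=I P2=S  mem[L3]=93
5. P2: load  L5  bus=[-]  L5: P0=I P1=I P2=M  mem[L5]=70
6. P1: load  L3  bus=[BusRd]  L3: P0=S P1=S P2=S  mem[L3]=93
7. P0: load  L6  bus=[BusRd]  L6: P0=E P1=I P2=I  mem[L6]=30
8. P1: load  L5  bus=[BusRd,Flush]  L5: P0=I P1=S P2=S  mem[L5]=84
9. P1: load  L0  bus=[BusRd]  L0: P0=I P1=E P2=I  mem[L0]=10
10. P0: load  L5  bus=[BusRd]  L5: P0=S P1=S P2=S  mem[L5]=84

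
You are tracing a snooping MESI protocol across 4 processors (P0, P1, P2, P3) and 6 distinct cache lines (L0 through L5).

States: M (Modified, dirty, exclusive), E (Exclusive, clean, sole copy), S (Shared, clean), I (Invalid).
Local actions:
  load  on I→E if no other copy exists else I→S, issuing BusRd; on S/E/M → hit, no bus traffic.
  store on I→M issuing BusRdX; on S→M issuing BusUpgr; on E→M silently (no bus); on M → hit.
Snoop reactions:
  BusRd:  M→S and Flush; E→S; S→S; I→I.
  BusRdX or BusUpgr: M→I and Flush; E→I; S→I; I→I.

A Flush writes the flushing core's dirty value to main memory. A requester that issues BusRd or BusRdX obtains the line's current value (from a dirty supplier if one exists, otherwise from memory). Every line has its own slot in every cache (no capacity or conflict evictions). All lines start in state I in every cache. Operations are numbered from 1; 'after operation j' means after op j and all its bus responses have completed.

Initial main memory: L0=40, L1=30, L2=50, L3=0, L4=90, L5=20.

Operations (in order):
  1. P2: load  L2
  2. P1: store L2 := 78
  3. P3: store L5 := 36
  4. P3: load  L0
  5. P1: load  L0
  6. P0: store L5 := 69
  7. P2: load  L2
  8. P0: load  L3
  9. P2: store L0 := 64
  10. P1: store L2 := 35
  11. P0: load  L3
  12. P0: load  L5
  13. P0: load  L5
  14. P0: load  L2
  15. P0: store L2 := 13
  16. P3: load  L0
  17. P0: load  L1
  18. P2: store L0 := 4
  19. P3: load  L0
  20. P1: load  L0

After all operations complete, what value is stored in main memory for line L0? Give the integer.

step 1: P2: load  L2  ⟶  IIEI  (L2)  txn=BusRd  M[L2]=50
step 2: P1: store L2 := 78  ⟶  IMII  (L2)  txn=BusRdX  M[L2]=50
step 3: P3: store L5 := 36  ⟶  IIIM  (L5)  txn=BusRdX  M[L5]=20
step 4: P3: load  L0  ⟶  IIIE  (L0)  txn=BusRd  M[L0]=40
step 5: P1: load  L0  ⟶  ISIS  (L0)  txn=BusRd  M[L0]=40
step 6: P0: store L5 := 69  ⟶  MIII  (L5)  txn=BusRdX+Flush  M[L5]=36
step 7: P2: load  L2  ⟶  ISSI  (L2)  txn=BusRd+Flush  M[L2]=78
step 8: P0: load  L3  ⟶  EIII  (L3)  txn=BusRd  M[L3]=0
step 9: P2: store L0 := 64  ⟶  IIMI  (L0)  txn=BusRdX  M[L0]=40
step 10: P1: store L2 := 35  ⟶  IMII  (L2)  txn=BusUpgr  M[L2]=78
step 11: P0: load  L3  ⟶  EIII  (L3)  txn=∅  M[L3]=0
step 12: P0: load  L5  ⟶  MIII  (L5)  txn=∅  M[L5]=36
step 13: P0: load  L5  ⟶  MIII  (L5)  txn=∅  M[L5]=36
step 14: P0: load  L2  ⟶  SSII  (L2)  txn=BusRd+Flush  M[L2]=35
step 15: P0: store L2 := 13  ⟶  MIII  (L2)  txn=BusUpgr  M[L2]=35
step 16: P3: load  L0  ⟶  IISS  (L0)  txn=BusRd+Flush  M[L0]=64
step 17: P0: load  L1  ⟶  EIII  (L1)  txn=BusRd  M[L1]=30
step 18: P2: store L0 := 4  ⟶  IIMI  (L0)  txn=BusUpgr  M[L0]=64
step 19: P3: load  L0  ⟶  IISS  (L0)  txn=BusRd+Flush  M[L0]=4
step 20: P1: load  L0  ⟶  ISSS  (L0)  txn=BusRd  M[L0]=4

memory[L0] = 4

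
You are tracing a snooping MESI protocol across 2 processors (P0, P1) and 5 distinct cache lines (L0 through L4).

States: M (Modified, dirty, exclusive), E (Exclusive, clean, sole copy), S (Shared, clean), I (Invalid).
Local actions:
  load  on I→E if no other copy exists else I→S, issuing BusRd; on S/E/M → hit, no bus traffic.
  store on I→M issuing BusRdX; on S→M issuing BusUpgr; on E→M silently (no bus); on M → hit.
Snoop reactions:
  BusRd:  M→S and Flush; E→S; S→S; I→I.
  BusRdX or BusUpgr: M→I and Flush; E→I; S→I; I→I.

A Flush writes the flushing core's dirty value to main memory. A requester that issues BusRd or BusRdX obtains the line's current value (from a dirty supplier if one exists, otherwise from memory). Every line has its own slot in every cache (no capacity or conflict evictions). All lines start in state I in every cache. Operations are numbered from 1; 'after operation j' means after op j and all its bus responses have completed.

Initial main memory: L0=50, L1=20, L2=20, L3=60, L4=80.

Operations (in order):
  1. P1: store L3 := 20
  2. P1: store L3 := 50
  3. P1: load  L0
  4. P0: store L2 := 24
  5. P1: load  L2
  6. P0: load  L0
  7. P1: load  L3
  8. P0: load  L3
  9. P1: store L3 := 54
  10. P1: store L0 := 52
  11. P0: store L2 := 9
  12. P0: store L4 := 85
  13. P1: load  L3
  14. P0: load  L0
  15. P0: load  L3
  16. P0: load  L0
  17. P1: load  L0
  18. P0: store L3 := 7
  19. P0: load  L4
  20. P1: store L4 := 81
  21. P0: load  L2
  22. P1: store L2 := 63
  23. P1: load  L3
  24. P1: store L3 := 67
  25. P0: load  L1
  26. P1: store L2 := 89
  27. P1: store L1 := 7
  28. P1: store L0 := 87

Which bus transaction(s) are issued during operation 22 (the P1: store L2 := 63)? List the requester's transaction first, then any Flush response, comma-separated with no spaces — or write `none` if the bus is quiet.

step 1: P1: store L3 := 20  ⟶  IM  (L3)  txn=BusRdX  M[L3]=60
step 2: P1: store L3 := 50  ⟶  IM  (L3)  txn=∅  M[L3]=60
step 3: P1: load  L0  ⟶  IE  (L0)  txn=BusRd  M[L0]=50
step 4: P0: store L2 := 24  ⟶  MI  (L2)  txn=BusRdX  M[L2]=20
step 5: P1: load  L2  ⟶  SS  (L2)  txn=BusRd+Flush  M[L2]=24
step 6: P0: load  L0  ⟶  SS  (L0)  txn=BusRd  M[L0]=50
step 7: P1: load  L3  ⟶  IM  (L3)  txn=∅  M[L3]=60
step 8: P0: load  L3  ⟶  SS  (L3)  txn=BusRd+Flush  M[L3]=50
step 9: P1: store L3 := 54  ⟶  IM  (L3)  txn=BusUpgr  M[L3]=50
step 10: P1: store L0 := 52  ⟶  IM  (L0)  txn=BusUpgr  M[L0]=50
step 11: P0: store L2 := 9  ⟶  MI  (L2)  txn=BusUpgr  M[L2]=24
step 12: P0: store L4 := 85  ⟶  MI  (L4)  txn=BusRdX  M[L4]=80
step 13: P1: load  L3  ⟶  IM  (L3)  txn=∅  M[L3]=50
step 14: P0: load  L0  ⟶  SS  (L0)  txn=BusRd+Flush  M[L0]=52
step 15: P0: load  L3  ⟶  SS  (L3)  txn=BusRd+Flush  M[L3]=54
step 16: P0: load  L0  ⟶  SS  (L0)  txn=∅  M[L0]=52
step 17: P1: load  L0  ⟶  SS  (L0)  txn=∅  M[L0]=52
step 18: P0: store L3 := 7  ⟶  MI  (L3)  txn=BusUpgr  M[L3]=54
step 19: P0: load  L4  ⟶  MI  (L4)  txn=∅  M[L4]=80
step 20: P1: store L4 := 81  ⟶  IM  (L4)  txn=BusRdX+Flush  M[L4]=85
step 21: P0: load  L2  ⟶  MI  (L2)  txn=∅  M[L2]=24
step 22: P1: store L2 := 63  ⟶  IM  (L2)  txn=BusRdX+Flush  M[L2]=9
step 23: P1: load  L3  ⟶  SS  (L3)  txn=BusRd+Flush  M[L3]=7
step 24: P1: store L3 := 67  ⟶  IM  (L3)  txn=BusUpgr  M[L3]=7
step 25: P0: load  L1  ⟶  EI  (L1)  txn=BusRd  M[L1]=20
step 26: P1: store L2 := 89  ⟶  IM  (L2)  txn=∅  M[L2]=9
step 27: P1: store L1 := 7  ⟶  IM  (L1)  txn=BusRdX  M[L1]=20
step 28: P1: store L0 := 87  ⟶  IM  (L0)  txn=BusUpgr  M[L0]=52

bus = BusRdX,Flush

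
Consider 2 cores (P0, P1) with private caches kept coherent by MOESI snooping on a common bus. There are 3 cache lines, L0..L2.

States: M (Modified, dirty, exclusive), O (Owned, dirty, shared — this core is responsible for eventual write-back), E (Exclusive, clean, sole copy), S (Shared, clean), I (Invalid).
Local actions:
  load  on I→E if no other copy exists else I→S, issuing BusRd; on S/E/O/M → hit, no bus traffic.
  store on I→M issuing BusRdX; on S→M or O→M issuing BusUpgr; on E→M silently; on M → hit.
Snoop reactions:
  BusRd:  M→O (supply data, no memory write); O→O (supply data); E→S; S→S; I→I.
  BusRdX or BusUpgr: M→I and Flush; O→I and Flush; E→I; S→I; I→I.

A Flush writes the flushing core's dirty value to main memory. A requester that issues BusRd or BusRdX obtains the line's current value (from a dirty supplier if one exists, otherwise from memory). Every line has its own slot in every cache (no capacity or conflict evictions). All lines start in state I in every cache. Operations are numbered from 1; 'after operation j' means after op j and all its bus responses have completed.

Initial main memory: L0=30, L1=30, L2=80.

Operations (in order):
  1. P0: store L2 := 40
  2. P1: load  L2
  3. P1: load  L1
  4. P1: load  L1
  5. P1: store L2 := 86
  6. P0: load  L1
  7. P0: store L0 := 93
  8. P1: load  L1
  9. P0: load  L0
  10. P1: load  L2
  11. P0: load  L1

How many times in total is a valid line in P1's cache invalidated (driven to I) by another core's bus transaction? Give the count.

invalidations = 0

[1] P0: store L2 := 40 | P0:M(40), P1:I | bus: BusRdX
[2] P1: load  L2 | P0:O(40), P1:S(40) | bus: BusRd
[3] P1: load  L1 | P0:I, P1:E(30) | bus: BusRd
[4] P1: load  L1 | P0:I, P1:E(30) | bus: none
[5] P1: store L2 := 86 | P0:I, P1:M(86) | bus: BusUpgr,Flush
[6] P0: load  L1 | P0:S(30), P1:S(30) | bus: BusRd
[7] P0: store L0 := 93 | P0:M(93), P1:I | bus: BusRdX
[8] P1: load  L1 | P0:S(30), P1:S(30) | bus: none
[9] P0: load  L0 | P0:M(93), P1:I | bus: none
[10] P1: load  L2 | P0:I, P1:M(86) | bus: none
[11] P0: load  L1 | P0:S(30), P1:S(30) | bus: none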